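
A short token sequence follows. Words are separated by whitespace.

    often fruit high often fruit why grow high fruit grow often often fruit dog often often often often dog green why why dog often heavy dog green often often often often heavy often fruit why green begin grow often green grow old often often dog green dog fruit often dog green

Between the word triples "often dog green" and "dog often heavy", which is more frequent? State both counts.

"often dog green" (3 vs 1)

"often dog green": 3 occurrences
"dog often heavy": 1 occurrence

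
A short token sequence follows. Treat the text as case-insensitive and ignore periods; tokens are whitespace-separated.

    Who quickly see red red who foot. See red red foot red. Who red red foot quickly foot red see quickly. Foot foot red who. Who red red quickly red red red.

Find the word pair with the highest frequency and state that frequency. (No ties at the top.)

"red red", 6 times

Bigram frequencies (highest first):
  red red: 6
  red who: 3
  foot red: 3
  see red: 2
  red foot: 2
  who red: 2
  … (12 more, each ≤ 2)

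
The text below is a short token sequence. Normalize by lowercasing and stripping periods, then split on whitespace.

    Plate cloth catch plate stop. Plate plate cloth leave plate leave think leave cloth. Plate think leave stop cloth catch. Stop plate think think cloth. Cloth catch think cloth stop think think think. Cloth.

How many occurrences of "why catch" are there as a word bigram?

0

Scanning the 33 overlapping bigram windows for "why catch":
  (none found)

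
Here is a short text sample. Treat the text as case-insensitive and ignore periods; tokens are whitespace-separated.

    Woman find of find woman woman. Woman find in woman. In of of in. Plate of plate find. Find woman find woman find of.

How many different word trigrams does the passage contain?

24 tokens → 22 trigram windows in total.
Repeated trigrams (each contributes count−1 duplicates):
  find woman find: 2
  woman find of: 2
2 duplicate windows → 22 − 2 = 20 distinct.

20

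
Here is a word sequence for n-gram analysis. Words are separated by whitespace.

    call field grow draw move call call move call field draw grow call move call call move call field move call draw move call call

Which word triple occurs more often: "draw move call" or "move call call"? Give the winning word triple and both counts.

"move call call" (3 vs 2)

"draw move call": 2 occurrences
"move call call": 3 occurrences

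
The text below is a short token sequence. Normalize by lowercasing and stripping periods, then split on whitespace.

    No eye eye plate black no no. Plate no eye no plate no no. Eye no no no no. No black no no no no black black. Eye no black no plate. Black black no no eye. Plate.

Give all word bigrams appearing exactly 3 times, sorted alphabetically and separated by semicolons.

eye no; no black; no plate

Bigram counts meeting the condition (exactly 3 times):
  eye no: 3
  no black: 3
  no plate: 3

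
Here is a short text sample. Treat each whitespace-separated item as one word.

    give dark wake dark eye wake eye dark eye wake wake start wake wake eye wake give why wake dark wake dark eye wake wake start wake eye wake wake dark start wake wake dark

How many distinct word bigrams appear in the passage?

35 tokens → 34 bigram windows in total.
Repeated bigrams (each contributes count−1 duplicates):
  eye wake: 5
  wake dark: 5
  wake wake: 5
  dark eye: 3
  start wake: 3
  wake eye: 3
  dark wake: 2
  wake start: 2
20 duplicate windows → 34 − 20 = 14 distinct.

14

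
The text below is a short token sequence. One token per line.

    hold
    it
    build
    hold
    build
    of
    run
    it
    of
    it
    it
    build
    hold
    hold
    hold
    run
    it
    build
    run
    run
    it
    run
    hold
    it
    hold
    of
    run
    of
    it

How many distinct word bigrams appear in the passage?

19

29 tokens → 28 bigram windows in total.
Repeated bigrams (each contributes count−1 duplicates):
  it build: 3
  run it: 3
  build hold: 2
  hold hold: 2
  hold it: 2
  of it: 2
  of run: 2
9 duplicate windows → 28 − 9 = 19 distinct.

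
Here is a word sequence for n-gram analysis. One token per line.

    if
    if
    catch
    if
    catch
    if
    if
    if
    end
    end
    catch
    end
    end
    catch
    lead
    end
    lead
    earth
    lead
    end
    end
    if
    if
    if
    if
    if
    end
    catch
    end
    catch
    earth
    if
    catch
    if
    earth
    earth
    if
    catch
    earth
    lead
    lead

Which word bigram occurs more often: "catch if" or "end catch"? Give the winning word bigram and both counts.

"end catch" (4 vs 3)

"catch if": 3 occurrences
"end catch": 4 occurrences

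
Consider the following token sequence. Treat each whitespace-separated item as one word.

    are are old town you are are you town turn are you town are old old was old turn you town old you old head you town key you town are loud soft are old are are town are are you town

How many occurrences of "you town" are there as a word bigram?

6

Scanning the 41 overlapping bigram windows for "you town":
  position 8–9: you town
  position 12–13: you town
  position 20–21: you town
  position 26–27: you town
  position 29–30: you town
  position 41–42: you town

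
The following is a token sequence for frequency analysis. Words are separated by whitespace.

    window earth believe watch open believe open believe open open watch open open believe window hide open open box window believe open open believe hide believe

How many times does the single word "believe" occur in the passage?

7

Scanning the 26 tokens for "believe":
  position 3: believe
  position 6: believe
  position 8: believe
  position 14: believe
  position 21: believe
  position 24: believe
  position 26: believe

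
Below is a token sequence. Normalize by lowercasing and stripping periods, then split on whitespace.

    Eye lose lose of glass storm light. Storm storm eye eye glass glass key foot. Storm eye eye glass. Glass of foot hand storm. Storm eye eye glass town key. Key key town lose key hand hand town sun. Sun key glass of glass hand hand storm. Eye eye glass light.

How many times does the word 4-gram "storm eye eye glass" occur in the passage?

Scanning the 48 overlapping 4-gram windows for "storm eye eye glass":
  position 9–12: storm eye eye glass
  position 16–19: storm eye eye glass
  position 25–28: storm eye eye glass
  position 47–50: storm eye eye glass

4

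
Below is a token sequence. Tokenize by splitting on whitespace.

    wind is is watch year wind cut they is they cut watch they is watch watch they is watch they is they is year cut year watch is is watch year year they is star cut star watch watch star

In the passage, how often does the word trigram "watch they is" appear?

3

Scanning the 38 overlapping trigram windows for "watch they is":
  position 12–14: watch they is
  position 16–18: watch they is
  position 19–21: watch they is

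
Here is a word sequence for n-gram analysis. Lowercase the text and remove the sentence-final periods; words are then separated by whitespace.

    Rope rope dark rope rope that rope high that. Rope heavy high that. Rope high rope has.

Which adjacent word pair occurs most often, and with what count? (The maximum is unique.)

Bigram frequencies (highest first):
  that rope: 3
  rope rope: 2
  rope high: 2
  high that: 2
  rope dark: 1
  dark rope: 1
  … (5 more, each ≤ 1)

"that rope", 3 times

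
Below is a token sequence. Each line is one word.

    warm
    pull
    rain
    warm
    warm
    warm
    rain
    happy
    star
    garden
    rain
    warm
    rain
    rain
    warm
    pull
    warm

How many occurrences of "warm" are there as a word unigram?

7

Scanning the 17 tokens for "warm":
  position 1: warm
  position 4: warm
  position 5: warm
  position 6: warm
  position 12: warm
  position 15: warm
  position 17: warm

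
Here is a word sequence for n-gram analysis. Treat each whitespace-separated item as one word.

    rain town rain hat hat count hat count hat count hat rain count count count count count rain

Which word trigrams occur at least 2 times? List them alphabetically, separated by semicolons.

Trigram counts meeting the condition (at least 2 times):
  count count count: 3
  count hat count: 2
  hat count hat: 3

count count count; count hat count; hat count hat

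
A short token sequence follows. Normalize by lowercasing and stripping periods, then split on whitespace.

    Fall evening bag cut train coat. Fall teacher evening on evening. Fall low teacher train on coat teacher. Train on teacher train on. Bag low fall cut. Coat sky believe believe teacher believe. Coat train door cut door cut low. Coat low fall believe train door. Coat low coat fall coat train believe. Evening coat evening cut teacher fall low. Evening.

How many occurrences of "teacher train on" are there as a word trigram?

Scanning the 59 overlapping trigram windows for "teacher train on":
  position 14–16: teacher train on
  position 18–20: teacher train on
  position 21–23: teacher train on

3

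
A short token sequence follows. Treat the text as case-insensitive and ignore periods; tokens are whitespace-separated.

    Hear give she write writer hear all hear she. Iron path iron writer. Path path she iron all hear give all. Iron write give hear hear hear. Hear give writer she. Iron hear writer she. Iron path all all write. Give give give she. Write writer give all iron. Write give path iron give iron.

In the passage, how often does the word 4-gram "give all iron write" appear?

Scanning the 52 overlapping 4-gram windows for "give all iron write":
  position 20–23: give all iron write
  position 47–50: give all iron write

2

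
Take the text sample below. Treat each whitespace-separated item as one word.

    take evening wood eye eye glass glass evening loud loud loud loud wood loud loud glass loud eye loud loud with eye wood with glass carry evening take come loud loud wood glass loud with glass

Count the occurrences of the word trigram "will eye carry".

0

Scanning the 34 overlapping trigram windows for "will eye carry":
  (none found)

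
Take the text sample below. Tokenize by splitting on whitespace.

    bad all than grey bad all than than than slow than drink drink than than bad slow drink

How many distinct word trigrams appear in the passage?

15

18 tokens → 16 trigram windows in total.
Repeated trigrams (each contributes count−1 duplicates):
  bad all than: 2
1 duplicate windows → 16 − 1 = 15 distinct.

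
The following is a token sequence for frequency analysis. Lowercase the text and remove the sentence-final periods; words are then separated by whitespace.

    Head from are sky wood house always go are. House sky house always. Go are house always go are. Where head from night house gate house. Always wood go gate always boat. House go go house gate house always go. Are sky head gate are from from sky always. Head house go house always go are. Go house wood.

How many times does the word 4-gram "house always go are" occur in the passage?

Scanning the 56 overlapping 4-gram windows for "house always go are":
  position 6–9: house always go are
  position 12–15: house always go are
  position 16–19: house always go are
  position 38–41: house always go are
  position 53–56: house always go are

5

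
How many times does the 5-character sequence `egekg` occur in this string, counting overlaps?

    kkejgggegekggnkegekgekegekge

3

Sliding a length-5 window over the 28 characters (24 positions):
  position 8–12: egekg
  position 16–20: egekg
  position 23–27: egekg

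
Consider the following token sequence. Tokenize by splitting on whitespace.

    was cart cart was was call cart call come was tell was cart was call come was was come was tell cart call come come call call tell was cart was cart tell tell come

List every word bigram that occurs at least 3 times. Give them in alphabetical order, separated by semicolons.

call come; cart was; come was; was cart

Bigram counts meeting the condition (at least 3 times):
  call come: 3
  cart was: 3
  come was: 3
  was cart: 4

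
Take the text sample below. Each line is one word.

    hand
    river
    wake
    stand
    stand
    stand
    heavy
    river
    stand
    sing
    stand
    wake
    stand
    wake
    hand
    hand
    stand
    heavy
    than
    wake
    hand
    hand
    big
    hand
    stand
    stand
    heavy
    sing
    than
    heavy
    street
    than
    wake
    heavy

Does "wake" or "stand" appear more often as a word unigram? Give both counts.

"stand" (9 vs 5)

"wake": 5 occurrences
"stand": 9 occurrences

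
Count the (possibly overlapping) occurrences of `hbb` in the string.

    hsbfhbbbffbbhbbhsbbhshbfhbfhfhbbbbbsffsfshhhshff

Sliding a length-3 window over the 48 characters (46 positions):
  position 5–7: hbb
  position 13–15: hbb
  position 30–32: hbb

3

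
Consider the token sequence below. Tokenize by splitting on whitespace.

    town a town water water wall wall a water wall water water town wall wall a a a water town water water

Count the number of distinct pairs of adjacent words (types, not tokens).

22 tokens → 21 bigram windows in total.
Repeated bigrams (each contributes count−1 duplicates):
  water water: 3
  a a: 2
  a water: 2
  town water: 2
  wall a: 2
  wall wall: 2
  water town: 2
  water wall: 2
9 duplicate windows → 21 − 9 = 12 distinct.

12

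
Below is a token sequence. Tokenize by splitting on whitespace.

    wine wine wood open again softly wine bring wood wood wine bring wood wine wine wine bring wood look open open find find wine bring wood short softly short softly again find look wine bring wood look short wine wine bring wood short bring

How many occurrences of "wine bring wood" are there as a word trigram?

Scanning the 42 overlapping trigram windows for "wine bring wood":
  position 7–9: wine bring wood
  position 11–13: wine bring wood
  position 16–18: wine bring wood
  position 24–26: wine bring wood
  position 34–36: wine bring wood
  position 40–42: wine bring wood

6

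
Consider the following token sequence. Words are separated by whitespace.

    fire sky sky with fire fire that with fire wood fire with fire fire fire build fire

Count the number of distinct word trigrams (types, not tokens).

14

17 tokens → 15 trigram windows in total.
Repeated trigrams (each contributes count−1 duplicates):
  with fire fire: 2
1 duplicate windows → 15 − 1 = 14 distinct.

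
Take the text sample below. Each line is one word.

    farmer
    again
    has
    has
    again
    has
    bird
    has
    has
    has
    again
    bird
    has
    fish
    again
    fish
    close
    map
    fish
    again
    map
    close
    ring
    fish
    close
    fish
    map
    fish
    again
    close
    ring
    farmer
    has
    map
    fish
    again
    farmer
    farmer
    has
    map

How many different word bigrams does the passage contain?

25

40 tokens → 39 bigram windows in total.
Repeated bigrams (each contributes count−1 duplicates):
  fish again: 4
  has has: 3
  map fish: 3
  again has: 2
  bird has: 2
  close ring: 2
  farmer has: 2
  fish close: 2
  … (2 more repeated)
14 duplicate windows → 39 − 14 = 25 distinct.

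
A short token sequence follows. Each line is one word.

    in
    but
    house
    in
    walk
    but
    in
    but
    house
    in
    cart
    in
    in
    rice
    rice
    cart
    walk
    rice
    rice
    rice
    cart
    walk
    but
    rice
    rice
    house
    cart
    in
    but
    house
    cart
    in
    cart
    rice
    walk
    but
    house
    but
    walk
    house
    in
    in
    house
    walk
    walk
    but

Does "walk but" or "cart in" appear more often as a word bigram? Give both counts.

"walk but": 4 occurrences
"cart in": 3 occurrences

"walk but" (4 vs 3)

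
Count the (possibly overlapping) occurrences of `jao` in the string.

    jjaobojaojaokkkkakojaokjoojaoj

Sliding a length-3 window over the 30 characters (28 positions):
  position 2–4: jao
  position 7–9: jao
  position 10–12: jao
  position 20–22: jao
  position 27–29: jao

5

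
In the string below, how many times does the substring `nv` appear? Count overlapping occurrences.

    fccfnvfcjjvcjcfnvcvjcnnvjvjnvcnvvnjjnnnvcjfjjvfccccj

Sliding a length-2 window over the 52 characters (51 positions):
  position 5–6: nv
  position 16–17: nv
  position 23–24: nv
  position 28–29: nv
  position 31–32: nv
  position 39–40: nv

6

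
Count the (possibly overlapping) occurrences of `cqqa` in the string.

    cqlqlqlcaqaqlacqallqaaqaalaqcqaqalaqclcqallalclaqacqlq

0

Sliding a length-4 window over the 54 characters (51 positions):
  (no match at any position)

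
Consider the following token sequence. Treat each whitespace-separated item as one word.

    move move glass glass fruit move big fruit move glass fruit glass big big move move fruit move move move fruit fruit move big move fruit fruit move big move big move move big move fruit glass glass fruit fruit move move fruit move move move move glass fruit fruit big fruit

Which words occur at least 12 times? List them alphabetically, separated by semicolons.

fruit; move

Unigram counts meeting the condition (at least 12 times):
  fruit: 15
  move: 22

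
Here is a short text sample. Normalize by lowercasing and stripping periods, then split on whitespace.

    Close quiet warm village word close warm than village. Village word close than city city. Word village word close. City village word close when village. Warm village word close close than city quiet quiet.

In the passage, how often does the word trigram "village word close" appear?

Scanning the 32 overlapping trigram windows for "village word close":
  position 4–6: village word close
  position 10–12: village word close
  position 17–19: village word close
  position 21–23: village word close
  position 27–29: village word close

5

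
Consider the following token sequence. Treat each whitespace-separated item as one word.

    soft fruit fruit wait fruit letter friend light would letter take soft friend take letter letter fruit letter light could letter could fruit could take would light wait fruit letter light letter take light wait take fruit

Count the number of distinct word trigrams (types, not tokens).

37 tokens → 35 trigram windows in total.
Repeated trigrams (each contributes count−1 duplicates):
  fruit letter light: 2
  wait fruit letter: 2
2 duplicate windows → 35 − 2 = 33 distinct.

33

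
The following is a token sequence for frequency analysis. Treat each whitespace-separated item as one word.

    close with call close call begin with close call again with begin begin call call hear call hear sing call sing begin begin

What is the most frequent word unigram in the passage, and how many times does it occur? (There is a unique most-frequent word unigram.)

Unigram frequencies (highest first):
  call: 7
  begin: 5
  close: 3
  with: 3
  hear: 2
  sing: 2
  … (1 more, each ≤ 1)

"call", 7 times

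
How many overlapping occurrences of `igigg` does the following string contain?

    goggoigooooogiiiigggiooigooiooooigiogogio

0

Sliding a length-5 window over the 41 characters (37 positions):
  (no match at any position)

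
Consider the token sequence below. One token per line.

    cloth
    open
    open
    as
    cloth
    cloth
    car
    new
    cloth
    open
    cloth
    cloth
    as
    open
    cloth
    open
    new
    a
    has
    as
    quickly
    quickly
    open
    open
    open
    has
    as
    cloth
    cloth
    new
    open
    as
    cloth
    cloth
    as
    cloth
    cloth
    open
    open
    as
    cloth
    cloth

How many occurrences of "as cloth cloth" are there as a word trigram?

Scanning the 40 overlapping trigram windows for "as cloth cloth":
  position 4–6: as cloth cloth
  position 27–29: as cloth cloth
  position 32–34: as cloth cloth
  position 35–37: as cloth cloth
  position 40–42: as cloth cloth

5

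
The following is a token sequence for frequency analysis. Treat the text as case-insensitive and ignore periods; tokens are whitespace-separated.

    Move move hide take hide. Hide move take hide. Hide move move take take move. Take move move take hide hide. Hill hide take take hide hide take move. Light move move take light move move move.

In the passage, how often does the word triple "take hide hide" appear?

4

Scanning the 35 overlapping trigram windows for "take hide hide":
  position 4–6: take hide hide
  position 8–10: take hide hide
  position 19–21: take hide hide
  position 25–27: take hide hide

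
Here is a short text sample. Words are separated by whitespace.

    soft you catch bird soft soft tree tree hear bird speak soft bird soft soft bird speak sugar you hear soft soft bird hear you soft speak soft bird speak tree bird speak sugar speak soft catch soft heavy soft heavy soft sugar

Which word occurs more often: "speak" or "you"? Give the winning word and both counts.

"speak": 6 occurrences
"you": 3 occurrences

"speak" (6 vs 3)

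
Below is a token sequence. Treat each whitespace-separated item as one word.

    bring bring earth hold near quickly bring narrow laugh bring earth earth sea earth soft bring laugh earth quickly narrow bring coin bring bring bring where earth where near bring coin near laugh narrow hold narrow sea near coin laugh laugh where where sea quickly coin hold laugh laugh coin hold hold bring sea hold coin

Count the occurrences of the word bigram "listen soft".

0

Scanning the 55 overlapping bigram windows for "listen soft":
  (none found)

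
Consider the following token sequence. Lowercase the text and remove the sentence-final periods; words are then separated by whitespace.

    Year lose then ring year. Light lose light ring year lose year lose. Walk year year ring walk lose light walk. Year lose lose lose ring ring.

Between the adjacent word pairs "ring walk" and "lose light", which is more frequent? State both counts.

"lose light" (2 vs 1)

"ring walk": 1 occurrence
"lose light": 2 occurrences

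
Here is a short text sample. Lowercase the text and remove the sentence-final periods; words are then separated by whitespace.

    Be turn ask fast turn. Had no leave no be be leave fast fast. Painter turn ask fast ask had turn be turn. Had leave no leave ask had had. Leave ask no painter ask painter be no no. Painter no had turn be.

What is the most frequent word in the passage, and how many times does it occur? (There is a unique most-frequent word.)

Unigram frequencies (highest first):
  no: 7
  be: 6
  turn: 6
  ask: 6
  had: 6
  leave: 5
  … (2 more, each ≤ 4)

"no", 7 times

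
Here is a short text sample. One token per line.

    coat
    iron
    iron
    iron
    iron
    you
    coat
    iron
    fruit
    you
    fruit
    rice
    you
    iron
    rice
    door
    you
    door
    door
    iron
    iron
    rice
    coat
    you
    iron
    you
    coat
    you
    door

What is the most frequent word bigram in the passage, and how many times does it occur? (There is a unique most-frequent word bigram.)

"iron iron", 4 times

Bigram frequencies (highest first):
  iron iron: 4
  coat iron: 2
  iron you: 2
  you coat: 2
  you iron: 2
  iron rice: 2
  … (12 more, each ≤ 2)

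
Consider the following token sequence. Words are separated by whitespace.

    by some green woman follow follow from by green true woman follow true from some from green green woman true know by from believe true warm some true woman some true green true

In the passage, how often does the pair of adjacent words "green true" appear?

2

Scanning the 32 overlapping bigram windows for "green true":
  position 9–10: green true
  position 32–33: green true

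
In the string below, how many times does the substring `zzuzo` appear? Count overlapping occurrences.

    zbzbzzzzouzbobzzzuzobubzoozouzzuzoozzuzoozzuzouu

Sliding a length-5 window over the 48 characters (44 positions):
  position 16–20: zzuzo
  position 30–34: zzuzo
  position 36–40: zzuzo
  position 42–46: zzuzo

4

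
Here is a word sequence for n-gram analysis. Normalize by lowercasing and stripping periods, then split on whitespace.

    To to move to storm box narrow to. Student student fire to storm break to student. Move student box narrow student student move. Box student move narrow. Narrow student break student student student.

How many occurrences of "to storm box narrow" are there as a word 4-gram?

Scanning the 30 overlapping 4-gram windows for "to storm box narrow":
  position 4–7: to storm box narrow

1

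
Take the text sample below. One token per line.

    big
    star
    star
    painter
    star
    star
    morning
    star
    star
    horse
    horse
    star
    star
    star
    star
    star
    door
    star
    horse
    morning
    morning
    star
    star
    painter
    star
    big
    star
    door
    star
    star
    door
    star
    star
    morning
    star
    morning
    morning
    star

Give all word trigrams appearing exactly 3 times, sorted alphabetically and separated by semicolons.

Trigram counts meeting the condition (exactly 3 times):
  star door star: 3
  star star star: 3

star door star; star star star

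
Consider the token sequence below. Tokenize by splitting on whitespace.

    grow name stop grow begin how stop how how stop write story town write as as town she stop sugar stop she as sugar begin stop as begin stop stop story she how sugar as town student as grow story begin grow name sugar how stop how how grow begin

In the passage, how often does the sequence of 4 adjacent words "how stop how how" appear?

Scanning the 47 overlapping 4-gram windows for "how stop how how":
  position 6–9: how stop how how
  position 45–48: how stop how how

2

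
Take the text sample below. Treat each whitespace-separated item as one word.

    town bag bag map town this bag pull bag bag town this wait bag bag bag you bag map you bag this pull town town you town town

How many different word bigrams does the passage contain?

28 tokens → 27 bigram windows in total.
Repeated bigrams (each contributes count−1 duplicates):
  bag bag: 4
  bag map: 2
  town this: 2
  town town: 2
  you bag: 2
7 duplicate windows → 27 − 7 = 20 distinct.

20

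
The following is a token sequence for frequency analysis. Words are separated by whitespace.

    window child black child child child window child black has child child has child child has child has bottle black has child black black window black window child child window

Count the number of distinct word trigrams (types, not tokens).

22

30 tokens → 28 trigram windows in total.
Repeated trigrams (each contributes count−1 duplicates):
  black has child: 2
  child child has: 2
  child child window: 2
  child has child: 2
  has child child: 2
  window child black: 2
6 duplicate windows → 28 − 6 = 22 distinct.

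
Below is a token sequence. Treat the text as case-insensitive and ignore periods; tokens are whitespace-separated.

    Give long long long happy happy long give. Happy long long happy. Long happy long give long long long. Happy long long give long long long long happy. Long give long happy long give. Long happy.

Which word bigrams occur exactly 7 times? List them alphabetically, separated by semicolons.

Bigram counts meeting the condition (exactly 7 times):
  happy long: 7
  long happy: 7

happy long; long happy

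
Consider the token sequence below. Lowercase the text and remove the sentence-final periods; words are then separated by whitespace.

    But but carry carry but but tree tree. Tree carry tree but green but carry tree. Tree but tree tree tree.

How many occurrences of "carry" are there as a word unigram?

4

Scanning the 21 tokens for "carry":
  position 3: carry
  position 4: carry
  position 10: carry
  position 15: carry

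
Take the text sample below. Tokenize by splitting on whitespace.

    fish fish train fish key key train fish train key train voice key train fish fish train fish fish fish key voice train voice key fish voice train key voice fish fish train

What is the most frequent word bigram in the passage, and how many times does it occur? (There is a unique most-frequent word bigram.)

"fish fish", 5 times

Bigram frequencies (highest first):
  fish fish: 5
  fish train: 4
  train fish: 4
  key train: 3
  fish key: 2
  train key: 2
  … (8 more, each ≤ 2)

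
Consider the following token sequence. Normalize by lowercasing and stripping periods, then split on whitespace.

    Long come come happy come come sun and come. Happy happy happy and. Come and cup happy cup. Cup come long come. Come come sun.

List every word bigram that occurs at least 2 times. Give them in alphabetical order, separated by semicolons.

and come; come come; come happy; come sun; happy happy; long come

Bigram counts meeting the condition (at least 2 times):
  and come: 2
  come come: 4
  come happy: 2
  come sun: 2
  happy happy: 2
  long come: 2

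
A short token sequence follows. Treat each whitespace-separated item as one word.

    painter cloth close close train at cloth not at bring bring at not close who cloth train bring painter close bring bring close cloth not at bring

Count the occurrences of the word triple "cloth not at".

Scanning the 25 overlapping trigram windows for "cloth not at":
  position 7–9: cloth not at
  position 24–26: cloth not at

2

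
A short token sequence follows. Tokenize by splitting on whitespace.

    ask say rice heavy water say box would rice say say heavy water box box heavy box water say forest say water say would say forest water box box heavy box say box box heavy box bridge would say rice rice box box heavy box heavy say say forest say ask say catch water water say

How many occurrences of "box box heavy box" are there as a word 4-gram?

4

Scanning the 53 overlapping 4-gram windows for "box box heavy box":
  position 14–17: box box heavy box
  position 28–31: box box heavy box
  position 33–36: box box heavy box
  position 42–45: box box heavy box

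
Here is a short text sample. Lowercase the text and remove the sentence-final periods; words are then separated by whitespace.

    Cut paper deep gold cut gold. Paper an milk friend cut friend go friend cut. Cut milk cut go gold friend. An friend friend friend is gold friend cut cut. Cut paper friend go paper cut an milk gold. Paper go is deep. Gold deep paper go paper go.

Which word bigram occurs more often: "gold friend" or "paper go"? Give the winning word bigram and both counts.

"gold friend": 2 occurrences
"paper go": 3 occurrences

"paper go" (3 vs 2)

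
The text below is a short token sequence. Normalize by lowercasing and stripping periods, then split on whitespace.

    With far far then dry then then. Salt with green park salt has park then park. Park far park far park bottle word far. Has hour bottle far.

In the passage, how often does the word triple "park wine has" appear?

0

Scanning the 26 overlapping trigram windows for "park wine has":
  (none found)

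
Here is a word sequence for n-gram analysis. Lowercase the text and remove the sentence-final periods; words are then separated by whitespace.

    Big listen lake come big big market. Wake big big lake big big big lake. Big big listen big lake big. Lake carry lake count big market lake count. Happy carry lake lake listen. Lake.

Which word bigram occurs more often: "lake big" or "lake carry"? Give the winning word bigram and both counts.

"lake big": 3 occurrences
"lake carry": 1 occurrence

"lake big" (3 vs 1)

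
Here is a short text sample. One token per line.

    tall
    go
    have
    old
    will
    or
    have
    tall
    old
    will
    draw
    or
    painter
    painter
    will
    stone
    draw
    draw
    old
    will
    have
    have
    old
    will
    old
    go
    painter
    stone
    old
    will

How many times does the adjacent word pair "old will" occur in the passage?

5

Scanning the 29 overlapping bigram windows for "old will":
  position 4–5: old will
  position 9–10: old will
  position 19–20: old will
  position 23–24: old will
  position 29–30: old will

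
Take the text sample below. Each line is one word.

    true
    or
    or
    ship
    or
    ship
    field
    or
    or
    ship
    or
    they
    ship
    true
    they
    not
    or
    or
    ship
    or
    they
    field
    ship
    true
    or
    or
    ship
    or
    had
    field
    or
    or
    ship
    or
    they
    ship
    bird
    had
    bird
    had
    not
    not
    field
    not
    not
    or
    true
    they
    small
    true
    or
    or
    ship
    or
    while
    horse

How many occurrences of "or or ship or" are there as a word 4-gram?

Scanning the 53 overlapping 4-gram windows for "or or ship or":
  position 2–5: or or ship or
  position 8–11: or or ship or
  position 17–20: or or ship or
  position 25–28: or or ship or
  position 31–34: or or ship or
  position 51–54: or or ship or

6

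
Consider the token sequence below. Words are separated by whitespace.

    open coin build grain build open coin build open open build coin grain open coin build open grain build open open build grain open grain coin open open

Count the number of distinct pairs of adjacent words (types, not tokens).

28 tokens → 27 bigram windows in total.
Repeated bigrams (each contributes count−1 duplicates):
  build open: 4
  coin build: 3
  open coin: 3
  open open: 3
  build grain: 2
  grain build: 2
  grain open: 2
  open build: 2
  … (1 more repeated)
14 duplicate windows → 27 − 14 = 13 distinct.

13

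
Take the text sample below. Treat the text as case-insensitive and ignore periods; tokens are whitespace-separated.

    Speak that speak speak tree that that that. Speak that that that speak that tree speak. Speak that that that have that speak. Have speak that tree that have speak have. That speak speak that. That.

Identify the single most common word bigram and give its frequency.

"that that", 7 times

Bigram frequencies (highest first):
  that that: 7
  speak that: 6
  that speak: 5
  speak speak: 3
  tree that: 2
  that tree: 2
  … (6 more, each ≤ 2)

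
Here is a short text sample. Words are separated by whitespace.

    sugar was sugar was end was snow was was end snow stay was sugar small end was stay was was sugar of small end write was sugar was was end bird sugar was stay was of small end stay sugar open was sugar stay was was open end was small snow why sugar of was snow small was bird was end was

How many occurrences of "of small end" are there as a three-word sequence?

2

Scanning the 60 overlapping trigram windows for "of small end":
  position 22–24: of small end
  position 36–38: of small end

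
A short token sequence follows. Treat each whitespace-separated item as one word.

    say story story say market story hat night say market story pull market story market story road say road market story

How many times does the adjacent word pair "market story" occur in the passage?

5

Scanning the 20 overlapping bigram windows for "market story":
  position 5–6: market story
  position 10–11: market story
  position 13–14: market story
  position 15–16: market story
  position 20–21: market story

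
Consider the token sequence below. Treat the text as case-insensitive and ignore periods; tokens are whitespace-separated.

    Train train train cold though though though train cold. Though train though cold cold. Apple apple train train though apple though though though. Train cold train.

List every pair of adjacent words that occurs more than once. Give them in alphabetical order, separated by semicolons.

Bigram counts meeting the condition (more than once):
  cold though: 2
  though though: 4
  though train: 3
  train cold: 3
  train though: 2
  train train: 3

cold though; though though; though train; train cold; train though; train train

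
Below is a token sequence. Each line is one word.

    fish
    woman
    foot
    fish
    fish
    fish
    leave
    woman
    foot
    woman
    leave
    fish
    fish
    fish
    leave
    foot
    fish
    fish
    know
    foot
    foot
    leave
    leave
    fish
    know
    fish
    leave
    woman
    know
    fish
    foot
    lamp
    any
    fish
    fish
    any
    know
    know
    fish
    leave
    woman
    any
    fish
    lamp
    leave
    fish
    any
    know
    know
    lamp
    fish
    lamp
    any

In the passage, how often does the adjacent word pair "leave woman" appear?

Scanning the 52 overlapping bigram windows for "leave woman":
  position 7–8: leave woman
  position 27–28: leave woman
  position 40–41: leave woman

3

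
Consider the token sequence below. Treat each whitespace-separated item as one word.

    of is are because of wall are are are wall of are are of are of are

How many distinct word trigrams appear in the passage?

14

17 tokens → 15 trigram windows in total.
Repeated trigrams (each contributes count−1 duplicates):
  are of are: 2
1 duplicate windows → 15 − 1 = 14 distinct.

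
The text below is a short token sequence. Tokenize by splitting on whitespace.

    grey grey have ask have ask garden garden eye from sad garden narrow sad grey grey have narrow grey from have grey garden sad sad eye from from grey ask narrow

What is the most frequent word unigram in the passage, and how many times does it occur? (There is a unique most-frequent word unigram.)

Unigram frequencies (highest first):
  grey: 7
  have: 4
  garden: 4
  from: 4
  sad: 4
  ask: 3
  … (2 more, each ≤ 3)

"grey", 7 times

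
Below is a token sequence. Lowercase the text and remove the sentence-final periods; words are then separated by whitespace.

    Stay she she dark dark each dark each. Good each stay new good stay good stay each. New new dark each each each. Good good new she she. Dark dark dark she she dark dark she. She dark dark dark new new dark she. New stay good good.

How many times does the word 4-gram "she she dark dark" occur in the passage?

Scanning the 45 overlapping 4-gram windows for "she she dark dark":
  position 2–5: she she dark dark
  position 27–30: she she dark dark
  position 32–35: she she dark dark
  position 36–39: she she dark dark

4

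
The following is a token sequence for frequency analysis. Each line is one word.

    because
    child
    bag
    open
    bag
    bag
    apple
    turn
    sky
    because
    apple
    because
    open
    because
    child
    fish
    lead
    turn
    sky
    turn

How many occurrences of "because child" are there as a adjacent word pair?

2

Scanning the 19 overlapping bigram windows for "because child":
  position 1–2: because child
  position 14–15: because child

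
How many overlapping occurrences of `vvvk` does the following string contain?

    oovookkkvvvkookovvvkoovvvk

Sliding a length-4 window over the 26 characters (23 positions):
  position 9–12: vvvk
  position 17–20: vvvk
  position 23–26: vvvk

3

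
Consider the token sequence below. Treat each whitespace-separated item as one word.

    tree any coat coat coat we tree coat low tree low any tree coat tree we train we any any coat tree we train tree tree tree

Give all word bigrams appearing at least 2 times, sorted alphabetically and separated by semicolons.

Bigram counts meeting the condition (at least 2 times):
  any coat: 2
  coat coat: 2
  coat tree: 2
  tree coat: 2
  tree tree: 2
  tree we: 2
  we train: 2

any coat; coat coat; coat tree; tree coat; tree tree; tree we; we train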